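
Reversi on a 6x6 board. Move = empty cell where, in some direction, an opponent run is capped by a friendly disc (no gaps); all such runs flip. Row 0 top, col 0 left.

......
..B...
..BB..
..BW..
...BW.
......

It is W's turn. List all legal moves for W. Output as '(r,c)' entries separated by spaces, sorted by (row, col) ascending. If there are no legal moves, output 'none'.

(0,1): no bracket -> illegal
(0,2): no bracket -> illegal
(0,3): no bracket -> illegal
(1,1): flips 1 -> legal
(1,3): flips 1 -> legal
(1,4): no bracket -> illegal
(2,1): no bracket -> illegal
(2,4): no bracket -> illegal
(3,1): flips 1 -> legal
(3,4): no bracket -> illegal
(4,1): no bracket -> illegal
(4,2): flips 1 -> legal
(5,2): no bracket -> illegal
(5,3): flips 1 -> legal
(5,4): no bracket -> illegal

Answer: (1,1) (1,3) (3,1) (4,2) (5,3)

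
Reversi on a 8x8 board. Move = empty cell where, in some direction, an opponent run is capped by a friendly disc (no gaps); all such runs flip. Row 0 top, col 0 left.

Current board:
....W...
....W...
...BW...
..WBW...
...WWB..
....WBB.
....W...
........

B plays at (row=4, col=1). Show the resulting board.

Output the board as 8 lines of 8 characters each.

Place B at (4,1); scan 8 dirs for brackets.
Dir NW: first cell '.' (not opp) -> no flip
Dir N: first cell '.' (not opp) -> no flip
Dir NE: opp run (3,2) capped by B -> flip
Dir W: first cell '.' (not opp) -> no flip
Dir E: first cell '.' (not opp) -> no flip
Dir SW: first cell '.' (not opp) -> no flip
Dir S: first cell '.' (not opp) -> no flip
Dir SE: first cell '.' (not opp) -> no flip
All flips: (3,2)

Answer: ....W...
....W...
...BW...
..BBW...
.B.WWB..
....WBB.
....W...
........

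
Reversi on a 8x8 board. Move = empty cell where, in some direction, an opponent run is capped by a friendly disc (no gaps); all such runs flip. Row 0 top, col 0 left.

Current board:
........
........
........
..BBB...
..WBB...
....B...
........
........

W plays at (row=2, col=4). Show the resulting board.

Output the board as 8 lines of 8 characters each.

Answer: ........
........
....W...
..BWB...
..WBB...
....B...
........
........

Derivation:
Place W at (2,4); scan 8 dirs for brackets.
Dir NW: first cell '.' (not opp) -> no flip
Dir N: first cell '.' (not opp) -> no flip
Dir NE: first cell '.' (not opp) -> no flip
Dir W: first cell '.' (not opp) -> no flip
Dir E: first cell '.' (not opp) -> no flip
Dir SW: opp run (3,3) capped by W -> flip
Dir S: opp run (3,4) (4,4) (5,4), next='.' -> no flip
Dir SE: first cell '.' (not opp) -> no flip
All flips: (3,3)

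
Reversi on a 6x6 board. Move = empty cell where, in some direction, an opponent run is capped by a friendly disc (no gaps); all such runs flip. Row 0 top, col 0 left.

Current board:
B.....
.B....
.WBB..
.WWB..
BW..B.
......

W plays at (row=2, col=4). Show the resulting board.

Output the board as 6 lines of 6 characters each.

Answer: B.....
.B....
.WWWW.
.WWB..
BW..B.
......

Derivation:
Place W at (2,4); scan 8 dirs for brackets.
Dir NW: first cell '.' (not opp) -> no flip
Dir N: first cell '.' (not opp) -> no flip
Dir NE: first cell '.' (not opp) -> no flip
Dir W: opp run (2,3) (2,2) capped by W -> flip
Dir E: first cell '.' (not opp) -> no flip
Dir SW: opp run (3,3), next='.' -> no flip
Dir S: first cell '.' (not opp) -> no flip
Dir SE: first cell '.' (not opp) -> no flip
All flips: (2,2) (2,3)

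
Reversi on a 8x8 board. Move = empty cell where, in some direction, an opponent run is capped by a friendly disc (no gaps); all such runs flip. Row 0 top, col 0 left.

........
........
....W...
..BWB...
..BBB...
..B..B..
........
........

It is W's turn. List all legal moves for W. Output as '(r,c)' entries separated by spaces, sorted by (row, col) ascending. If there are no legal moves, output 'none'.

(2,1): no bracket -> illegal
(2,2): no bracket -> illegal
(2,3): no bracket -> illegal
(2,5): no bracket -> illegal
(3,1): flips 1 -> legal
(3,5): flips 1 -> legal
(4,1): no bracket -> illegal
(4,5): no bracket -> illegal
(4,6): no bracket -> illegal
(5,1): flips 1 -> legal
(5,3): flips 1 -> legal
(5,4): flips 2 -> legal
(5,6): no bracket -> illegal
(6,1): no bracket -> illegal
(6,2): no bracket -> illegal
(6,3): no bracket -> illegal
(6,4): no bracket -> illegal
(6,5): no bracket -> illegal
(6,6): flips 2 -> legal

Answer: (3,1) (3,5) (5,1) (5,3) (5,4) (6,6)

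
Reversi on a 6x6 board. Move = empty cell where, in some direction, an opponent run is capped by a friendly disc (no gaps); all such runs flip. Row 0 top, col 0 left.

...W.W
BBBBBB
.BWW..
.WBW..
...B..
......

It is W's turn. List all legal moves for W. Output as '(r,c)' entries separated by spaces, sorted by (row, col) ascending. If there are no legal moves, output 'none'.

Answer: (0,0) (0,1) (0,2) (0,4) (2,0) (2,5) (3,0) (4,1) (4,2) (5,3)

Derivation:
(0,0): flips 1 -> legal
(0,1): flips 3 -> legal
(0,2): flips 1 -> legal
(0,4): flips 1 -> legal
(2,0): flips 1 -> legal
(2,4): no bracket -> illegal
(2,5): flips 2 -> legal
(3,0): flips 2 -> legal
(3,4): no bracket -> illegal
(4,1): flips 1 -> legal
(4,2): flips 1 -> legal
(4,4): no bracket -> illegal
(5,2): no bracket -> illegal
(5,3): flips 1 -> legal
(5,4): no bracket -> illegal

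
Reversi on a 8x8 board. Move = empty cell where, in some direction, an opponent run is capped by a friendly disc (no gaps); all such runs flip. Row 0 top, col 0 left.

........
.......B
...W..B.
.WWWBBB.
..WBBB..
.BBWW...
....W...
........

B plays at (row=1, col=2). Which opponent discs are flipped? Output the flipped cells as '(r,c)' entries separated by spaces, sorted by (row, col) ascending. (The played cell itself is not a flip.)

Answer: (2,3)

Derivation:
Dir NW: first cell '.' (not opp) -> no flip
Dir N: first cell '.' (not opp) -> no flip
Dir NE: first cell '.' (not opp) -> no flip
Dir W: first cell '.' (not opp) -> no flip
Dir E: first cell '.' (not opp) -> no flip
Dir SW: first cell '.' (not opp) -> no flip
Dir S: first cell '.' (not opp) -> no flip
Dir SE: opp run (2,3) capped by B -> flip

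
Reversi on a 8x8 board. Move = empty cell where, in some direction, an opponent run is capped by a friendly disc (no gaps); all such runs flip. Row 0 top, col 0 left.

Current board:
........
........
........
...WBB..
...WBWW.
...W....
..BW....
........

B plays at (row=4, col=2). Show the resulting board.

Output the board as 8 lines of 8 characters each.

Place B at (4,2); scan 8 dirs for brackets.
Dir NW: first cell '.' (not opp) -> no flip
Dir N: first cell '.' (not opp) -> no flip
Dir NE: opp run (3,3), next='.' -> no flip
Dir W: first cell '.' (not opp) -> no flip
Dir E: opp run (4,3) capped by B -> flip
Dir SW: first cell '.' (not opp) -> no flip
Dir S: first cell '.' (not opp) -> no flip
Dir SE: opp run (5,3), next='.' -> no flip
All flips: (4,3)

Answer: ........
........
........
...WBB..
..BBBWW.
...W....
..BW....
........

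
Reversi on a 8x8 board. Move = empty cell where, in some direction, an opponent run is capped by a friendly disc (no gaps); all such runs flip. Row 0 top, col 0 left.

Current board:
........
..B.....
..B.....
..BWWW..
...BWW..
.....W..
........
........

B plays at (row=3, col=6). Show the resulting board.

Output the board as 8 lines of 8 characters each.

Place B at (3,6); scan 8 dirs for brackets.
Dir NW: first cell '.' (not opp) -> no flip
Dir N: first cell '.' (not opp) -> no flip
Dir NE: first cell '.' (not opp) -> no flip
Dir W: opp run (3,5) (3,4) (3,3) capped by B -> flip
Dir E: first cell '.' (not opp) -> no flip
Dir SW: opp run (4,5), next='.' -> no flip
Dir S: first cell '.' (not opp) -> no flip
Dir SE: first cell '.' (not opp) -> no flip
All flips: (3,3) (3,4) (3,5)

Answer: ........
..B.....
..B.....
..BBBBB.
...BWW..
.....W..
........
........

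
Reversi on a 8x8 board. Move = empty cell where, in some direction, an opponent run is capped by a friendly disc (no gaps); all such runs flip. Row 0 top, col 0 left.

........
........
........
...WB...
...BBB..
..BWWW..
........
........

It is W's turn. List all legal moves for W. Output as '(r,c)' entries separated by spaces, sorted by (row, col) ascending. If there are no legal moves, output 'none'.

Answer: (2,4) (3,2) (3,5) (3,6) (5,1)

Derivation:
(2,3): no bracket -> illegal
(2,4): flips 2 -> legal
(2,5): no bracket -> illegal
(3,2): flips 1 -> legal
(3,5): flips 3 -> legal
(3,6): flips 1 -> legal
(4,1): no bracket -> illegal
(4,2): no bracket -> illegal
(4,6): no bracket -> illegal
(5,1): flips 1 -> legal
(5,6): no bracket -> illegal
(6,1): no bracket -> illegal
(6,2): no bracket -> illegal
(6,3): no bracket -> illegal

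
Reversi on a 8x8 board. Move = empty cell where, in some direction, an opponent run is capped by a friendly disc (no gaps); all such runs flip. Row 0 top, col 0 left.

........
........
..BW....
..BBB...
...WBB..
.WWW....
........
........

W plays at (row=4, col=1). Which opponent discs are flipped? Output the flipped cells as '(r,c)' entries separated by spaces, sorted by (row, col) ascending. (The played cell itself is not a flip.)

Dir NW: first cell '.' (not opp) -> no flip
Dir N: first cell '.' (not opp) -> no flip
Dir NE: opp run (3,2) capped by W -> flip
Dir W: first cell '.' (not opp) -> no flip
Dir E: first cell '.' (not opp) -> no flip
Dir SW: first cell '.' (not opp) -> no flip
Dir S: first cell 'W' (not opp) -> no flip
Dir SE: first cell 'W' (not opp) -> no flip

Answer: (3,2)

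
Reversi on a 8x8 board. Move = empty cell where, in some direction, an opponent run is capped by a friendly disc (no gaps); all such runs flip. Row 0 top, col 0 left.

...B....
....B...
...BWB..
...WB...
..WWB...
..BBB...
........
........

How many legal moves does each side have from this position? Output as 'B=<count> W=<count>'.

Answer: B=4 W=13

Derivation:
-- B to move --
(1,3): no bracket -> illegal
(1,5): no bracket -> illegal
(2,2): flips 1 -> legal
(3,1): flips 1 -> legal
(3,2): flips 3 -> legal
(3,5): no bracket -> illegal
(4,1): flips 2 -> legal
(5,1): no bracket -> illegal
B mobility = 4
-- W to move --
(0,2): no bracket -> illegal
(0,4): flips 1 -> legal
(0,5): no bracket -> illegal
(1,2): no bracket -> illegal
(1,3): flips 1 -> legal
(1,5): no bracket -> illegal
(1,6): flips 2 -> legal
(2,2): flips 1 -> legal
(2,6): flips 1 -> legal
(3,2): no bracket -> illegal
(3,5): flips 1 -> legal
(3,6): no bracket -> illegal
(4,1): no bracket -> illegal
(4,5): flips 1 -> legal
(5,1): no bracket -> illegal
(5,5): flips 1 -> legal
(6,1): flips 1 -> legal
(6,2): flips 1 -> legal
(6,3): flips 1 -> legal
(6,4): flips 4 -> legal
(6,5): flips 1 -> legal
W mobility = 13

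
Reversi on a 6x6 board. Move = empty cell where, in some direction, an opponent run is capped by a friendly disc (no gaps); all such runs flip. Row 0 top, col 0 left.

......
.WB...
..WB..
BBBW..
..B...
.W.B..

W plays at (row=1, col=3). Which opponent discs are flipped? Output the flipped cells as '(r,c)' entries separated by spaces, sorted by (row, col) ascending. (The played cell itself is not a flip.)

Answer: (1,2) (2,3)

Derivation:
Dir NW: first cell '.' (not opp) -> no flip
Dir N: first cell '.' (not opp) -> no flip
Dir NE: first cell '.' (not opp) -> no flip
Dir W: opp run (1,2) capped by W -> flip
Dir E: first cell '.' (not opp) -> no flip
Dir SW: first cell 'W' (not opp) -> no flip
Dir S: opp run (2,3) capped by W -> flip
Dir SE: first cell '.' (not opp) -> no flip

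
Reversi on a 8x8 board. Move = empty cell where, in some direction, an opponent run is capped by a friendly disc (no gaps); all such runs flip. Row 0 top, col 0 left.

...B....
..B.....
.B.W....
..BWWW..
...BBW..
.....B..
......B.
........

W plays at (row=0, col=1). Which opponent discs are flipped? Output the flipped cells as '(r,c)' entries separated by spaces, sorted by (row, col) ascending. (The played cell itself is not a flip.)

Dir NW: edge -> no flip
Dir N: edge -> no flip
Dir NE: edge -> no flip
Dir W: first cell '.' (not opp) -> no flip
Dir E: first cell '.' (not opp) -> no flip
Dir SW: first cell '.' (not opp) -> no flip
Dir S: first cell '.' (not opp) -> no flip
Dir SE: opp run (1,2) capped by W -> flip

Answer: (1,2)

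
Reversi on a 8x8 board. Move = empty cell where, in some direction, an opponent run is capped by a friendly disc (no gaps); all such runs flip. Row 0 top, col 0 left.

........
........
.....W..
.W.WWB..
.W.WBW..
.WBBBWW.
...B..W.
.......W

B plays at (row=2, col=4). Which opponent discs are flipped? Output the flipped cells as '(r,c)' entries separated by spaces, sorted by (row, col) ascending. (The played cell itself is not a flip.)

Answer: (3,4)

Derivation:
Dir NW: first cell '.' (not opp) -> no flip
Dir N: first cell '.' (not opp) -> no flip
Dir NE: first cell '.' (not opp) -> no flip
Dir W: first cell '.' (not opp) -> no flip
Dir E: opp run (2,5), next='.' -> no flip
Dir SW: opp run (3,3), next='.' -> no flip
Dir S: opp run (3,4) capped by B -> flip
Dir SE: first cell 'B' (not opp) -> no flip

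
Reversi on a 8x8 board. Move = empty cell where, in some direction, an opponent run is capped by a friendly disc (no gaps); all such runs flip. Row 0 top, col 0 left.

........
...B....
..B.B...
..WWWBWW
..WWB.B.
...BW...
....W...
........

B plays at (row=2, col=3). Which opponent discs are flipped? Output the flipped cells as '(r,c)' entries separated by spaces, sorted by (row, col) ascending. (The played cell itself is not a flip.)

Answer: (3,3) (4,3)

Derivation:
Dir NW: first cell '.' (not opp) -> no flip
Dir N: first cell 'B' (not opp) -> no flip
Dir NE: first cell '.' (not opp) -> no flip
Dir W: first cell 'B' (not opp) -> no flip
Dir E: first cell 'B' (not opp) -> no flip
Dir SW: opp run (3,2), next='.' -> no flip
Dir S: opp run (3,3) (4,3) capped by B -> flip
Dir SE: opp run (3,4), next='.' -> no flip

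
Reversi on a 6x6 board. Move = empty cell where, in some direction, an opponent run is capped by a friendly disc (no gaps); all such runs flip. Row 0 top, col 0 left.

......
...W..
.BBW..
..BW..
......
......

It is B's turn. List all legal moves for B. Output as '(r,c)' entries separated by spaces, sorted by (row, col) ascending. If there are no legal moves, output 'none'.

(0,2): no bracket -> illegal
(0,3): no bracket -> illegal
(0,4): flips 1 -> legal
(1,2): no bracket -> illegal
(1,4): flips 1 -> legal
(2,4): flips 1 -> legal
(3,4): flips 1 -> legal
(4,2): no bracket -> illegal
(4,3): no bracket -> illegal
(4,4): flips 1 -> legal

Answer: (0,4) (1,4) (2,4) (3,4) (4,4)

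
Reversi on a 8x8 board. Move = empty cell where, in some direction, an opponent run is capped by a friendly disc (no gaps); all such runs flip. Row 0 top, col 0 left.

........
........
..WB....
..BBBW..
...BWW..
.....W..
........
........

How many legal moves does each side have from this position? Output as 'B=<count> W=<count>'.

-- B to move --
(1,1): flips 1 -> legal
(1,2): flips 1 -> legal
(1,3): no bracket -> illegal
(2,1): flips 1 -> legal
(2,4): no bracket -> illegal
(2,5): no bracket -> illegal
(2,6): no bracket -> illegal
(3,1): no bracket -> illegal
(3,6): flips 1 -> legal
(4,6): flips 2 -> legal
(5,3): no bracket -> illegal
(5,4): flips 1 -> legal
(5,6): flips 1 -> legal
(6,4): no bracket -> illegal
(6,5): no bracket -> illegal
(6,6): flips 2 -> legal
B mobility = 8
-- W to move --
(1,2): flips 2 -> legal
(1,3): no bracket -> illegal
(1,4): no bracket -> illegal
(2,1): no bracket -> illegal
(2,4): flips 2 -> legal
(2,5): no bracket -> illegal
(3,1): flips 3 -> legal
(4,1): no bracket -> illegal
(4,2): flips 2 -> legal
(5,2): no bracket -> illegal
(5,3): no bracket -> illegal
(5,4): no bracket -> illegal
W mobility = 4

Answer: B=8 W=4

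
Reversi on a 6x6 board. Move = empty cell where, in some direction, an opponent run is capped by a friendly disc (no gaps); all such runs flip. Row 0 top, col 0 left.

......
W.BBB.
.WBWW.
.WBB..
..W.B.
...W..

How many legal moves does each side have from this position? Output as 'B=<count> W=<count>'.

-- B to move --
(0,0): no bracket -> illegal
(0,1): no bracket -> illegal
(1,1): no bracket -> illegal
(1,5): flips 1 -> legal
(2,0): flips 1 -> legal
(2,5): flips 2 -> legal
(3,0): flips 2 -> legal
(3,4): flips 2 -> legal
(3,5): flips 1 -> legal
(4,0): flips 1 -> legal
(4,1): no bracket -> illegal
(4,3): no bracket -> illegal
(5,1): flips 1 -> legal
(5,2): flips 1 -> legal
(5,4): no bracket -> illegal
B mobility = 9
-- W to move --
(0,1): flips 1 -> legal
(0,2): flips 4 -> legal
(0,3): flips 2 -> legal
(0,4): flips 3 -> legal
(0,5): flips 1 -> legal
(1,1): no bracket -> illegal
(1,5): no bracket -> illegal
(2,5): no bracket -> illegal
(3,4): flips 2 -> legal
(3,5): flips 1 -> legal
(4,1): flips 1 -> legal
(4,3): flips 2 -> legal
(4,5): no bracket -> illegal
(5,4): no bracket -> illegal
(5,5): no bracket -> illegal
W mobility = 9

Answer: B=9 W=9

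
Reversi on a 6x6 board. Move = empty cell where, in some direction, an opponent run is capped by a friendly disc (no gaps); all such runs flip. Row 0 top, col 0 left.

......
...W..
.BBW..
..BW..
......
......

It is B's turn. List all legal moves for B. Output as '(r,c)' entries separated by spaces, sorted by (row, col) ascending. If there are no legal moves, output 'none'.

(0,2): no bracket -> illegal
(0,3): no bracket -> illegal
(0,4): flips 1 -> legal
(1,2): no bracket -> illegal
(1,4): flips 1 -> legal
(2,4): flips 1 -> legal
(3,4): flips 1 -> legal
(4,2): no bracket -> illegal
(4,3): no bracket -> illegal
(4,4): flips 1 -> legal

Answer: (0,4) (1,4) (2,4) (3,4) (4,4)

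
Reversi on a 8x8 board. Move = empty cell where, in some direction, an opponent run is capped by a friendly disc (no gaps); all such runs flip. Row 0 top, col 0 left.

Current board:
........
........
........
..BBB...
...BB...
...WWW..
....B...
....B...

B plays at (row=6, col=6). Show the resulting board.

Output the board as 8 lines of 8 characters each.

Place B at (6,6); scan 8 dirs for brackets.
Dir NW: opp run (5,5) capped by B -> flip
Dir N: first cell '.' (not opp) -> no flip
Dir NE: first cell '.' (not opp) -> no flip
Dir W: first cell '.' (not opp) -> no flip
Dir E: first cell '.' (not opp) -> no flip
Dir SW: first cell '.' (not opp) -> no flip
Dir S: first cell '.' (not opp) -> no flip
Dir SE: first cell '.' (not opp) -> no flip
All flips: (5,5)

Answer: ........
........
........
..BBB...
...BB...
...WWB..
....B.B.
....B...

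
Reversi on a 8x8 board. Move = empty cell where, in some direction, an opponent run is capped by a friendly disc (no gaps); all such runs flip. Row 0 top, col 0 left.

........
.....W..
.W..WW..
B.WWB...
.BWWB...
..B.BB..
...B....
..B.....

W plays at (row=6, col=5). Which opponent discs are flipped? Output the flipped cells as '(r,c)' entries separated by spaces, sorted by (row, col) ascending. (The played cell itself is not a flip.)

Answer: (5,4)

Derivation:
Dir NW: opp run (5,4) capped by W -> flip
Dir N: opp run (5,5), next='.' -> no flip
Dir NE: first cell '.' (not opp) -> no flip
Dir W: first cell '.' (not opp) -> no flip
Dir E: first cell '.' (not opp) -> no flip
Dir SW: first cell '.' (not opp) -> no flip
Dir S: first cell '.' (not opp) -> no flip
Dir SE: first cell '.' (not opp) -> no flip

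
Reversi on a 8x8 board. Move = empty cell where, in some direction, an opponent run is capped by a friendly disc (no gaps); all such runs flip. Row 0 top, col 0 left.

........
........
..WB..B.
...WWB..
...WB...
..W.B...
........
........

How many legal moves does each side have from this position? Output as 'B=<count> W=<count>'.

Answer: B=7 W=8

Derivation:
-- B to move --
(1,1): flips 2 -> legal
(1,2): no bracket -> illegal
(1,3): no bracket -> illegal
(2,1): flips 1 -> legal
(2,4): flips 1 -> legal
(2,5): no bracket -> illegal
(3,1): no bracket -> illegal
(3,2): flips 3 -> legal
(4,1): no bracket -> illegal
(4,2): flips 1 -> legal
(4,5): flips 1 -> legal
(5,1): no bracket -> illegal
(5,3): flips 2 -> legal
(6,1): no bracket -> illegal
(6,2): no bracket -> illegal
(6,3): no bracket -> illegal
B mobility = 7
-- W to move --
(1,2): flips 1 -> legal
(1,3): flips 1 -> legal
(1,4): no bracket -> illegal
(1,5): no bracket -> illegal
(1,6): no bracket -> illegal
(1,7): no bracket -> illegal
(2,4): flips 1 -> legal
(2,5): no bracket -> illegal
(2,7): no bracket -> illegal
(3,2): no bracket -> illegal
(3,6): flips 1 -> legal
(3,7): no bracket -> illegal
(4,5): flips 1 -> legal
(4,6): no bracket -> illegal
(5,3): no bracket -> illegal
(5,5): flips 1 -> legal
(6,3): no bracket -> illegal
(6,4): flips 2 -> legal
(6,5): flips 1 -> legal
W mobility = 8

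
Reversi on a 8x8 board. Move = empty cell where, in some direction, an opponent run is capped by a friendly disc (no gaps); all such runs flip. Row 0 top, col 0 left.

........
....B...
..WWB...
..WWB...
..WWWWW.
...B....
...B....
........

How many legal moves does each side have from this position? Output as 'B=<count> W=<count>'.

Answer: B=10 W=8

Derivation:
-- B to move --
(1,1): no bracket -> illegal
(1,2): flips 1 -> legal
(1,3): flips 3 -> legal
(2,1): flips 2 -> legal
(3,1): flips 3 -> legal
(3,5): flips 1 -> legal
(3,6): no bracket -> illegal
(3,7): no bracket -> illegal
(4,1): flips 2 -> legal
(4,7): no bracket -> illegal
(5,1): flips 2 -> legal
(5,2): flips 1 -> legal
(5,4): flips 1 -> legal
(5,5): no bracket -> illegal
(5,6): flips 1 -> legal
(5,7): no bracket -> illegal
B mobility = 10
-- W to move --
(0,3): no bracket -> illegal
(0,4): flips 3 -> legal
(0,5): flips 1 -> legal
(1,3): no bracket -> illegal
(1,5): flips 1 -> legal
(2,5): flips 2 -> legal
(3,5): flips 1 -> legal
(5,2): no bracket -> illegal
(5,4): no bracket -> illegal
(6,2): flips 1 -> legal
(6,4): flips 1 -> legal
(7,2): no bracket -> illegal
(7,3): flips 2 -> legal
(7,4): no bracket -> illegal
W mobility = 8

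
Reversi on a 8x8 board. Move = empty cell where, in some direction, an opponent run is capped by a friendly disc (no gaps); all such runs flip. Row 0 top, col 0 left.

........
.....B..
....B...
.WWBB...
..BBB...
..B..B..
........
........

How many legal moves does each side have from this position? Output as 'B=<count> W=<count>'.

-- B to move --
(2,0): flips 1 -> legal
(2,1): flips 1 -> legal
(2,2): flips 1 -> legal
(2,3): no bracket -> illegal
(3,0): flips 2 -> legal
(4,0): no bracket -> illegal
(4,1): no bracket -> illegal
B mobility = 4
-- W to move --
(0,4): no bracket -> illegal
(0,5): no bracket -> illegal
(0,6): no bracket -> illegal
(1,3): no bracket -> illegal
(1,4): no bracket -> illegal
(1,6): no bracket -> illegal
(2,2): no bracket -> illegal
(2,3): no bracket -> illegal
(2,5): no bracket -> illegal
(2,6): no bracket -> illegal
(3,5): flips 2 -> legal
(4,1): no bracket -> illegal
(4,5): no bracket -> illegal
(4,6): no bracket -> illegal
(5,1): no bracket -> illegal
(5,3): flips 1 -> legal
(5,4): flips 1 -> legal
(5,6): no bracket -> illegal
(6,1): no bracket -> illegal
(6,2): flips 2 -> legal
(6,3): no bracket -> illegal
(6,4): no bracket -> illegal
(6,5): no bracket -> illegal
(6,6): no bracket -> illegal
W mobility = 4

Answer: B=4 W=4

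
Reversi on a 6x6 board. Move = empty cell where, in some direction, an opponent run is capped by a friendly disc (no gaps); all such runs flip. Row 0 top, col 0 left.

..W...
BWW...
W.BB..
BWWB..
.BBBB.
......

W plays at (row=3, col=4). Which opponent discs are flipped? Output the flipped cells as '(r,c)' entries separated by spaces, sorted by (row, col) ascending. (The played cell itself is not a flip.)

Answer: (2,3) (3,3)

Derivation:
Dir NW: opp run (2,3) capped by W -> flip
Dir N: first cell '.' (not opp) -> no flip
Dir NE: first cell '.' (not opp) -> no flip
Dir W: opp run (3,3) capped by W -> flip
Dir E: first cell '.' (not opp) -> no flip
Dir SW: opp run (4,3), next='.' -> no flip
Dir S: opp run (4,4), next='.' -> no flip
Dir SE: first cell '.' (not opp) -> no flip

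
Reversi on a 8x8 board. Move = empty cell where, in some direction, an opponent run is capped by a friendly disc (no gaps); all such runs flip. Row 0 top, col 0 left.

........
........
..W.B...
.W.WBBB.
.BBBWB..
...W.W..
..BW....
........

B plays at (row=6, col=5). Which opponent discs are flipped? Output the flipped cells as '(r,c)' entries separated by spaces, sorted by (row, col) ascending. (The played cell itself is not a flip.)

Answer: (5,5)

Derivation:
Dir NW: first cell '.' (not opp) -> no flip
Dir N: opp run (5,5) capped by B -> flip
Dir NE: first cell '.' (not opp) -> no flip
Dir W: first cell '.' (not opp) -> no flip
Dir E: first cell '.' (not opp) -> no flip
Dir SW: first cell '.' (not opp) -> no flip
Dir S: first cell '.' (not opp) -> no flip
Dir SE: first cell '.' (not opp) -> no flip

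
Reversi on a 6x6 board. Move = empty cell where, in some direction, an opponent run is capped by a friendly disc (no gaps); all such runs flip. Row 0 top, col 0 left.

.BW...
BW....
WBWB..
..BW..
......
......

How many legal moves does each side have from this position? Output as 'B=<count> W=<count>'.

Answer: B=5 W=5

Derivation:
-- B to move --
(0,0): no bracket -> illegal
(0,3): flips 1 -> legal
(1,2): flips 2 -> legal
(1,3): no bracket -> illegal
(2,4): no bracket -> illegal
(3,0): flips 1 -> legal
(3,1): no bracket -> illegal
(3,4): flips 1 -> legal
(4,2): no bracket -> illegal
(4,3): flips 1 -> legal
(4,4): no bracket -> illegal
B mobility = 5
-- W to move --
(0,0): flips 2 -> legal
(1,2): no bracket -> illegal
(1,3): flips 1 -> legal
(1,4): no bracket -> illegal
(2,4): flips 1 -> legal
(3,0): no bracket -> illegal
(3,1): flips 2 -> legal
(3,4): no bracket -> illegal
(4,1): no bracket -> illegal
(4,2): flips 1 -> legal
(4,3): no bracket -> illegal
W mobility = 5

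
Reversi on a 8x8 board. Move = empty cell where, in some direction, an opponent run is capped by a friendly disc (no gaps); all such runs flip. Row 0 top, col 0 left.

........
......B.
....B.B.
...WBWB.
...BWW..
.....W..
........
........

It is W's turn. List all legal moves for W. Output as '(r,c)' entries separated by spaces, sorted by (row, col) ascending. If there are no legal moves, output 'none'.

(0,5): no bracket -> illegal
(0,6): no bracket -> illegal
(0,7): no bracket -> illegal
(1,3): flips 1 -> legal
(1,4): flips 2 -> legal
(1,5): flips 1 -> legal
(1,7): flips 1 -> legal
(2,3): flips 1 -> legal
(2,5): no bracket -> illegal
(2,7): flips 1 -> legal
(3,2): no bracket -> illegal
(3,7): flips 1 -> legal
(4,2): flips 1 -> legal
(4,6): no bracket -> illegal
(4,7): no bracket -> illegal
(5,2): no bracket -> illegal
(5,3): flips 1 -> legal
(5,4): no bracket -> illegal

Answer: (1,3) (1,4) (1,5) (1,7) (2,3) (2,7) (3,7) (4,2) (5,3)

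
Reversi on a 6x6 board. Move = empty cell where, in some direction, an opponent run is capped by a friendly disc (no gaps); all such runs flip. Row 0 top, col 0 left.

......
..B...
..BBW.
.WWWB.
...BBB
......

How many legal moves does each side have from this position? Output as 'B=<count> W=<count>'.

-- B to move --
(1,3): no bracket -> illegal
(1,4): flips 1 -> legal
(1,5): no bracket -> illegal
(2,0): no bracket -> illegal
(2,1): flips 1 -> legal
(2,5): flips 1 -> legal
(3,0): flips 3 -> legal
(3,5): no bracket -> illegal
(4,0): flips 1 -> legal
(4,1): flips 1 -> legal
(4,2): flips 1 -> legal
B mobility = 7
-- W to move --
(0,1): no bracket -> illegal
(0,2): flips 2 -> legal
(0,3): no bracket -> illegal
(1,1): flips 1 -> legal
(1,3): flips 2 -> legal
(1,4): flips 1 -> legal
(2,1): flips 2 -> legal
(2,5): no bracket -> illegal
(3,5): flips 1 -> legal
(4,2): no bracket -> illegal
(5,2): no bracket -> illegal
(5,3): flips 1 -> legal
(5,4): flips 3 -> legal
(5,5): flips 1 -> legal
W mobility = 9

Answer: B=7 W=9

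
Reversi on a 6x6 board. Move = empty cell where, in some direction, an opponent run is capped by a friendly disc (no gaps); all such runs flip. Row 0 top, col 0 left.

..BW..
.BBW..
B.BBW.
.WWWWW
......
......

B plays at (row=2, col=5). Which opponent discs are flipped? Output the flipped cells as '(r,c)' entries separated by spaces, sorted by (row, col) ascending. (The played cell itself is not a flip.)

Answer: (2,4)

Derivation:
Dir NW: first cell '.' (not opp) -> no flip
Dir N: first cell '.' (not opp) -> no flip
Dir NE: edge -> no flip
Dir W: opp run (2,4) capped by B -> flip
Dir E: edge -> no flip
Dir SW: opp run (3,4), next='.' -> no flip
Dir S: opp run (3,5), next='.' -> no flip
Dir SE: edge -> no flip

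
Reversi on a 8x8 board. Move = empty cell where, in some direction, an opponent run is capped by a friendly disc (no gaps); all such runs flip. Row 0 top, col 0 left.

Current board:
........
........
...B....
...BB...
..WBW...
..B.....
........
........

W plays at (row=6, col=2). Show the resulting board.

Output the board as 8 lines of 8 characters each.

Answer: ........
........
...B....
...BB...
..WBW...
..W.....
..W.....
........

Derivation:
Place W at (6,2); scan 8 dirs for brackets.
Dir NW: first cell '.' (not opp) -> no flip
Dir N: opp run (5,2) capped by W -> flip
Dir NE: first cell '.' (not opp) -> no flip
Dir W: first cell '.' (not opp) -> no flip
Dir E: first cell '.' (not opp) -> no flip
Dir SW: first cell '.' (not opp) -> no flip
Dir S: first cell '.' (not opp) -> no flip
Dir SE: first cell '.' (not opp) -> no flip
All flips: (5,2)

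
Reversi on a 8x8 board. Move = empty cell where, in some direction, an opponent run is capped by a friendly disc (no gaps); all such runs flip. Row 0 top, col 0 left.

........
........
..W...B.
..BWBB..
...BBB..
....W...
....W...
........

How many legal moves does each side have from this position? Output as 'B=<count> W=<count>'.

-- B to move --
(1,1): flips 2 -> legal
(1,2): flips 1 -> legal
(1,3): no bracket -> illegal
(2,1): no bracket -> illegal
(2,3): flips 1 -> legal
(2,4): no bracket -> illegal
(3,1): no bracket -> illegal
(4,2): no bracket -> illegal
(5,3): no bracket -> illegal
(5,5): no bracket -> illegal
(6,3): flips 1 -> legal
(6,5): flips 1 -> legal
(7,3): no bracket -> illegal
(7,4): flips 2 -> legal
(7,5): no bracket -> illegal
B mobility = 6
-- W to move --
(1,5): no bracket -> illegal
(1,6): no bracket -> illegal
(1,7): no bracket -> illegal
(2,1): flips 2 -> legal
(2,3): no bracket -> illegal
(2,4): flips 2 -> legal
(2,5): no bracket -> illegal
(2,7): no bracket -> illegal
(3,1): flips 1 -> legal
(3,6): flips 3 -> legal
(3,7): no bracket -> illegal
(4,1): no bracket -> illegal
(4,2): flips 1 -> legal
(4,6): no bracket -> illegal
(5,2): no bracket -> illegal
(5,3): flips 1 -> legal
(5,5): flips 1 -> legal
(5,6): no bracket -> illegal
W mobility = 7

Answer: B=6 W=7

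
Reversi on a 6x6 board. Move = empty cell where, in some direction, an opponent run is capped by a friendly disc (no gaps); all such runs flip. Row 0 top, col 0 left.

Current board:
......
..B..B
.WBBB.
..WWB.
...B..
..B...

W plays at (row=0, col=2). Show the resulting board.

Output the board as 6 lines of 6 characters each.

Place W at (0,2); scan 8 dirs for brackets.
Dir NW: edge -> no flip
Dir N: edge -> no flip
Dir NE: edge -> no flip
Dir W: first cell '.' (not opp) -> no flip
Dir E: first cell '.' (not opp) -> no flip
Dir SW: first cell '.' (not opp) -> no flip
Dir S: opp run (1,2) (2,2) capped by W -> flip
Dir SE: first cell '.' (not opp) -> no flip
All flips: (1,2) (2,2)

Answer: ..W...
..W..B
.WWBB.
..WWB.
...B..
..B...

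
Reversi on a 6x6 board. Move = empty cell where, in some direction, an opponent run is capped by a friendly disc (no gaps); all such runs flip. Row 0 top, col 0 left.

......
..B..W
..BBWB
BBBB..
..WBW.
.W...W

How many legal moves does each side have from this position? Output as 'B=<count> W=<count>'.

-- B to move --
(0,4): no bracket -> illegal
(0,5): flips 1 -> legal
(1,3): no bracket -> illegal
(1,4): no bracket -> illegal
(3,4): no bracket -> illegal
(3,5): no bracket -> illegal
(4,0): no bracket -> illegal
(4,1): flips 1 -> legal
(4,5): flips 1 -> legal
(5,0): no bracket -> illegal
(5,2): flips 1 -> legal
(5,3): flips 1 -> legal
(5,4): no bracket -> illegal
B mobility = 5
-- W to move --
(0,1): no bracket -> illegal
(0,2): flips 3 -> legal
(0,3): no bracket -> illegal
(1,1): flips 2 -> legal
(1,3): no bracket -> illegal
(1,4): no bracket -> illegal
(2,0): flips 1 -> legal
(2,1): flips 2 -> legal
(3,4): no bracket -> illegal
(3,5): flips 1 -> legal
(4,0): no bracket -> illegal
(4,1): no bracket -> illegal
(5,2): no bracket -> illegal
(5,3): no bracket -> illegal
(5,4): no bracket -> illegal
W mobility = 5

Answer: B=5 W=5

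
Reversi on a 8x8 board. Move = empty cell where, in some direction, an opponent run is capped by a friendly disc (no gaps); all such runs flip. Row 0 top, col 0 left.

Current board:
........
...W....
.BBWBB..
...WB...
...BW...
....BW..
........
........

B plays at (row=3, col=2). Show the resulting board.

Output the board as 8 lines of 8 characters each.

Place B at (3,2); scan 8 dirs for brackets.
Dir NW: first cell 'B' (not opp) -> no flip
Dir N: first cell 'B' (not opp) -> no flip
Dir NE: opp run (2,3), next='.' -> no flip
Dir W: first cell '.' (not opp) -> no flip
Dir E: opp run (3,3) capped by B -> flip
Dir SW: first cell '.' (not opp) -> no flip
Dir S: first cell '.' (not opp) -> no flip
Dir SE: first cell 'B' (not opp) -> no flip
All flips: (3,3)

Answer: ........
...W....
.BBWBB..
..BBB...
...BW...
....BW..
........
........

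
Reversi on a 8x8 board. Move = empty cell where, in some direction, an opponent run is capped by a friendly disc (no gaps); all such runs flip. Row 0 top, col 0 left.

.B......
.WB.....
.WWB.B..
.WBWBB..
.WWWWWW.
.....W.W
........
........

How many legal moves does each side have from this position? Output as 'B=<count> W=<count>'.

-- B to move --
(0,0): no bracket -> illegal
(0,2): no bracket -> illegal
(1,0): flips 2 -> legal
(1,3): no bracket -> illegal
(2,0): flips 2 -> legal
(2,4): no bracket -> illegal
(3,0): flips 2 -> legal
(3,6): no bracket -> illegal
(3,7): no bracket -> illegal
(4,0): no bracket -> illegal
(4,7): no bracket -> illegal
(5,0): flips 1 -> legal
(5,1): flips 4 -> legal
(5,2): flips 2 -> legal
(5,3): flips 3 -> legal
(5,4): flips 2 -> legal
(5,6): flips 1 -> legal
(6,4): no bracket -> illegal
(6,5): flips 2 -> legal
(6,6): no bracket -> illegal
(6,7): no bracket -> illegal
B mobility = 10
-- W to move --
(0,0): no bracket -> illegal
(0,2): flips 1 -> legal
(0,3): flips 1 -> legal
(1,0): no bracket -> illegal
(1,3): flips 2 -> legal
(1,4): flips 2 -> legal
(1,5): flips 2 -> legal
(1,6): flips 2 -> legal
(2,4): flips 3 -> legal
(2,6): flips 1 -> legal
(3,6): flips 2 -> legal
W mobility = 9

Answer: B=10 W=9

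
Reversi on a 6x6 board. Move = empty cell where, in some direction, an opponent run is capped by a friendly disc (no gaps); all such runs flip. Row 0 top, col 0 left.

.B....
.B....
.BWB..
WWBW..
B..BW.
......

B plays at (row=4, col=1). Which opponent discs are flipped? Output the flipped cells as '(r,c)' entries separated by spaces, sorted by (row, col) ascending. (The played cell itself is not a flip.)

Dir NW: opp run (3,0), next=edge -> no flip
Dir N: opp run (3,1) capped by B -> flip
Dir NE: first cell 'B' (not opp) -> no flip
Dir W: first cell 'B' (not opp) -> no flip
Dir E: first cell '.' (not opp) -> no flip
Dir SW: first cell '.' (not opp) -> no flip
Dir S: first cell '.' (not opp) -> no flip
Dir SE: first cell '.' (not opp) -> no flip

Answer: (3,1)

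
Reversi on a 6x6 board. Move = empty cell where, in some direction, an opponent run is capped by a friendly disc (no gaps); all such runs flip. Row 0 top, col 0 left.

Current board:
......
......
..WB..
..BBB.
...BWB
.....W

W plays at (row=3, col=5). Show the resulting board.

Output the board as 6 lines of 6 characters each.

Answer: ......
......
..WB..
..BBBW
...BWW
.....W

Derivation:
Place W at (3,5); scan 8 dirs for brackets.
Dir NW: first cell '.' (not opp) -> no flip
Dir N: first cell '.' (not opp) -> no flip
Dir NE: edge -> no flip
Dir W: opp run (3,4) (3,3) (3,2), next='.' -> no flip
Dir E: edge -> no flip
Dir SW: first cell 'W' (not opp) -> no flip
Dir S: opp run (4,5) capped by W -> flip
Dir SE: edge -> no flip
All flips: (4,5)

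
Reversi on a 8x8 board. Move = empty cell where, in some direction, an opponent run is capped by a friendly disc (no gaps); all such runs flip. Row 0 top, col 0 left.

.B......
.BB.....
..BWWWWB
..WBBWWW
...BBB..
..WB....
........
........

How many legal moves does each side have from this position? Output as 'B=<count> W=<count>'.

-- B to move --
(1,3): flips 1 -> legal
(1,4): flips 1 -> legal
(1,5): flips 3 -> legal
(1,6): flips 1 -> legal
(1,7): flips 2 -> legal
(2,1): flips 1 -> legal
(3,1): flips 1 -> legal
(4,1): no bracket -> illegal
(4,2): flips 1 -> legal
(4,6): no bracket -> illegal
(4,7): flips 1 -> legal
(5,1): flips 1 -> legal
(6,1): flips 1 -> legal
(6,2): no bracket -> illegal
(6,3): no bracket -> illegal
B mobility = 11
-- W to move --
(0,0): no bracket -> illegal
(0,2): flips 2 -> legal
(0,3): no bracket -> illegal
(1,0): no bracket -> illegal
(1,3): no bracket -> illegal
(1,6): no bracket -> illegal
(1,7): flips 1 -> legal
(2,0): no bracket -> illegal
(2,1): flips 1 -> legal
(3,1): no bracket -> illegal
(4,2): flips 1 -> legal
(4,6): no bracket -> illegal
(5,4): flips 5 -> legal
(5,5): flips 1 -> legal
(5,6): flips 2 -> legal
(6,2): flips 2 -> legal
(6,3): flips 3 -> legal
(6,4): no bracket -> illegal
W mobility = 9

Answer: B=11 W=9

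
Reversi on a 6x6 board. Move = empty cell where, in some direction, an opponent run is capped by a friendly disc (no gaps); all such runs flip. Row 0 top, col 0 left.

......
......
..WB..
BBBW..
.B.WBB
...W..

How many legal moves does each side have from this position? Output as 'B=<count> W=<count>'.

-- B to move --
(1,1): flips 2 -> legal
(1,2): flips 1 -> legal
(1,3): flips 1 -> legal
(2,1): flips 1 -> legal
(2,4): no bracket -> illegal
(3,4): flips 1 -> legal
(4,2): flips 1 -> legal
(5,2): no bracket -> illegal
(5,4): flips 1 -> legal
B mobility = 7
-- W to move --
(1,2): no bracket -> illegal
(1,3): flips 1 -> legal
(1,4): no bracket -> illegal
(2,0): no bracket -> illegal
(2,1): flips 1 -> legal
(2,4): flips 1 -> legal
(3,4): no bracket -> illegal
(3,5): flips 1 -> legal
(4,0): flips 1 -> legal
(4,2): flips 1 -> legal
(5,0): no bracket -> illegal
(5,1): no bracket -> illegal
(5,2): no bracket -> illegal
(5,4): no bracket -> illegal
(5,5): flips 1 -> legal
W mobility = 7

Answer: B=7 W=7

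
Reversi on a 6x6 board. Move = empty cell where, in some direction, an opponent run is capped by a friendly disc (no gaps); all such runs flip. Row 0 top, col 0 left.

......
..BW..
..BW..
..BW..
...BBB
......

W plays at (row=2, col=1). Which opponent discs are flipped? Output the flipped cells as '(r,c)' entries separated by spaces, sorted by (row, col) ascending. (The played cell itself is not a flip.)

Dir NW: first cell '.' (not opp) -> no flip
Dir N: first cell '.' (not opp) -> no flip
Dir NE: opp run (1,2), next='.' -> no flip
Dir W: first cell '.' (not opp) -> no flip
Dir E: opp run (2,2) capped by W -> flip
Dir SW: first cell '.' (not opp) -> no flip
Dir S: first cell '.' (not opp) -> no flip
Dir SE: opp run (3,2) (4,3), next='.' -> no flip

Answer: (2,2)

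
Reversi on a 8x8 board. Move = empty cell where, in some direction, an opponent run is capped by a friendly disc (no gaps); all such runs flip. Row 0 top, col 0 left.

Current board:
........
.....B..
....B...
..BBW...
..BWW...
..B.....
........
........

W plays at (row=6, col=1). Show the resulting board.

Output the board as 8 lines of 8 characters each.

Place W at (6,1); scan 8 dirs for brackets.
Dir NW: first cell '.' (not opp) -> no flip
Dir N: first cell '.' (not opp) -> no flip
Dir NE: opp run (5,2) capped by W -> flip
Dir W: first cell '.' (not opp) -> no flip
Dir E: first cell '.' (not opp) -> no flip
Dir SW: first cell '.' (not opp) -> no flip
Dir S: first cell '.' (not opp) -> no flip
Dir SE: first cell '.' (not opp) -> no flip
All flips: (5,2)

Answer: ........
.....B..
....B...
..BBW...
..BWW...
..W.....
.W......
........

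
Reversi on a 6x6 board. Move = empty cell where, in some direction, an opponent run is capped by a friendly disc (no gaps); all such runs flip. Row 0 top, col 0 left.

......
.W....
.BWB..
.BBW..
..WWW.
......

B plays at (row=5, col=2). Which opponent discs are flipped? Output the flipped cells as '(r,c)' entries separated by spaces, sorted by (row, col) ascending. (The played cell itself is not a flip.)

Answer: (4,2)

Derivation:
Dir NW: first cell '.' (not opp) -> no flip
Dir N: opp run (4,2) capped by B -> flip
Dir NE: opp run (4,3), next='.' -> no flip
Dir W: first cell '.' (not opp) -> no flip
Dir E: first cell '.' (not opp) -> no flip
Dir SW: edge -> no flip
Dir S: edge -> no flip
Dir SE: edge -> no flip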